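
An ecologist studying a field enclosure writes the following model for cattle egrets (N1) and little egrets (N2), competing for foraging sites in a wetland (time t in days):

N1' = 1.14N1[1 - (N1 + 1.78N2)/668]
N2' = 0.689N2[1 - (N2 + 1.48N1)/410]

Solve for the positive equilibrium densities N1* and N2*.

N1* ≈ 37.8, N2* ≈ 354

Setting both brackets to zero gives the nullclines N1 + 1.78N2 = 668 and 1.48N1 + N2 = 410.
Substituting N2 = 410 - 1.48N1 into the first: N1(1 - 1.78·1.48) = 668 - 1.78·410.
So N1* = -61.8/-1.63 = 37.8, and then N2* = 410 - 1.48·37.8 = 354.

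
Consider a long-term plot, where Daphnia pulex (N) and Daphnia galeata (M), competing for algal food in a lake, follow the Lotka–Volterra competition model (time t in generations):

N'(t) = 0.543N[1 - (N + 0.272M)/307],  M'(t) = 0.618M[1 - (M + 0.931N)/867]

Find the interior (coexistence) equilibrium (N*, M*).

N* ≈ 95.3, M* ≈ 778

Setting both brackets to zero gives the nullclines N + 0.272M = 307 and 0.931N + M = 867.
Substituting M = 867 - 0.931N into the first: N(1 - 0.272·0.931) = 307 - 0.272·867.
So N* = 71.2/0.747 = 95.3, and then M* = 867 - 0.931·95.3 = 778.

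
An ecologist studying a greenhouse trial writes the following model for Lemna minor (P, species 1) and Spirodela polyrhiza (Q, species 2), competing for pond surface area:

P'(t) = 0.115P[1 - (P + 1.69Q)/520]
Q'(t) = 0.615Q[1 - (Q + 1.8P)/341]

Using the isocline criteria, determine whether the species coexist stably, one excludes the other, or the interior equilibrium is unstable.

Compare the nullcline intercepts: K1/α12 = 520/1.69 = 308 < K2 = 341; K2/α21 = 341/1.8 = 189 < K1 = 520.
Since both are reversed, neither can invade when rare; the interior point is a saddle.

unstable coexistence (outcome depends on initial conditions)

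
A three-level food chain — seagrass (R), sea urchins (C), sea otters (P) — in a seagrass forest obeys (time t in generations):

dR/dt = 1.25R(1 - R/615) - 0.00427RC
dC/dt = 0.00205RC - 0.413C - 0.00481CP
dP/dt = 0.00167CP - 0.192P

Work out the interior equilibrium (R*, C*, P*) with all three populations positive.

From dP/dt = 0: 0.00167C* = 0.192, so C* = 115.
From dR/dt = 0: 1.25(1 - R*/615) = 0.00427·115, giving R* = 615·(1 - 0.393) = 373.
From dC/dt = 0: 0.00205·373 - 0.413 = 0.00481P*, so P* = 0.353/0.00481 = 73.3.

R* ≈ 373, C* ≈ 115, P* ≈ 73.3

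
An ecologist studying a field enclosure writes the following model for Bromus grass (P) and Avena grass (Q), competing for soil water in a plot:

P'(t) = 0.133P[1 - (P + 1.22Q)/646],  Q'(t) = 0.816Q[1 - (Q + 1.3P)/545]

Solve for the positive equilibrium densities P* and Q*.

P* ≈ 32.3, Q* ≈ 503

Setting both brackets to zero gives the nullclines P + 1.22Q = 646 and 1.3P + Q = 545.
Substituting Q = 545 - 1.3P into the first: P(1 - 1.22·1.3) = 646 - 1.22·545.
So P* = -18.9/-0.586 = 32.3, and then Q* = 545 - 1.3·32.3 = 503.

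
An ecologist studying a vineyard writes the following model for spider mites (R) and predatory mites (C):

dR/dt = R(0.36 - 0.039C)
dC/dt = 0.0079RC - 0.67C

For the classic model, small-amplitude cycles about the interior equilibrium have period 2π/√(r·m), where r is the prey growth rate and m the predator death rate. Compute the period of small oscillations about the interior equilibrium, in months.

Here r = 0.36 and m = 0.67, so r·m = 0.241.
ω = √0.241 = 0.491 per month, hence T = 2π/ω ≈ 12.8 months.

T ≈ 12.8 months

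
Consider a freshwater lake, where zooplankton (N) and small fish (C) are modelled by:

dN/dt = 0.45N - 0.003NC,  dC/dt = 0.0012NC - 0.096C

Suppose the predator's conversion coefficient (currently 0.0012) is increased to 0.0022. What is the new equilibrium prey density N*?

N* ≈ 43.6

At the interior fixed point, setting dC/dt = 0 with C > 0 fixes N* = (predator death rate)/(NC coefficient) — independent of the other coefficients.
With the change, N* = 0.096/0.0022 = 43.6; it falls from 80.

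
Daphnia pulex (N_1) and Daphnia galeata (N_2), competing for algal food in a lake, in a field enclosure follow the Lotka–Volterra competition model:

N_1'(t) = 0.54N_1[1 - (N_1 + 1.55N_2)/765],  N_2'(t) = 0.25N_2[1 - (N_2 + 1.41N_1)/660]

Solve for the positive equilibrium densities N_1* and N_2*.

Setting both brackets to zero gives the nullclines N_1 + 1.55N_2 = 765 and 1.41N_1 + N_2 = 660.
Substituting N_2 = 660 - 1.41N_1 into the first: N_1(1 - 1.55·1.41) = 765 - 1.55·660.
So N_1* = -258/-1.19 = 218, and then N_2* = 660 - 1.41·218 = 353.

N_1* ≈ 218, N_2* ≈ 353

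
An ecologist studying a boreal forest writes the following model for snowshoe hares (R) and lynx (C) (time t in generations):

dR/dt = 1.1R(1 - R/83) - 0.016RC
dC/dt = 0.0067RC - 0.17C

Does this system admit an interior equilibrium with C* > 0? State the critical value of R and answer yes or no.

Threshold R = 25.4; K > 25.4, so yes, the predator persists.

The predator equation gives dC/dt > 0 only when R > 0.17/0.0067 = 25.4.
Without the predator, R → K = 83. Since 83 > 25.4, the predator can invade and persist.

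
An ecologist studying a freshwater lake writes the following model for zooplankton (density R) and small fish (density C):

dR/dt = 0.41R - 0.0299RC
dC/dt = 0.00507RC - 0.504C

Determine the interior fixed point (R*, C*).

Set dC/dt = 0 with C > 0: 0.00507R - 0.504 = 0, so R* = 0.504/0.00507 = 99.4.
Set dR/dt = 0 with R > 0: 0.41 - 0.0299C = 0, so C* = 0.41/0.0299 = 13.7.

R* ≈ 99.4, C* ≈ 13.7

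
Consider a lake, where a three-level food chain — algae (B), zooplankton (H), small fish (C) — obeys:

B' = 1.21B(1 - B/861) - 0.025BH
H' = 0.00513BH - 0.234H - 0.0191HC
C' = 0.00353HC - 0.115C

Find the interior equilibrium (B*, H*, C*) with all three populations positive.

B* ≈ 281, H* ≈ 32.6, C* ≈ 63.3

From dC/dt = 0: 0.00353H* = 0.115, so H* = 32.6.
From dB/dt = 0: 1.21(1 - B*/861) = 0.025·32.6, giving B* = 861·(1 - 0.673) = 281.
From dH/dt = 0: 0.00513·281 - 0.234 = 0.0191C*, so C* = 1.21/0.0191 = 63.3.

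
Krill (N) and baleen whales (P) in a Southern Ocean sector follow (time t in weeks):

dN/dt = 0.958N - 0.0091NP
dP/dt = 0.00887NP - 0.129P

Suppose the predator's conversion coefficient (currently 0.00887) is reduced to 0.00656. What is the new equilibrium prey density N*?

At the interior fixed point, setting dP/dt = 0 with P > 0 fixes N* = (predator death rate)/(NP coefficient) — independent of the other coefficients.
With the change, N* = 0.129/0.00656 = 19.7; it rises from 14.5.

N* ≈ 19.7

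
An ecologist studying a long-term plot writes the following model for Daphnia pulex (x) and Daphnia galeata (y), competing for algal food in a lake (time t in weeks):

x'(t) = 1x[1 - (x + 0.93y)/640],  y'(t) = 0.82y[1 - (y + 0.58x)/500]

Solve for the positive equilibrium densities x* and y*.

Setting both brackets to zero gives the nullclines x + 0.93y = 640 and 0.58x + y = 500.
Substituting y = 500 - 0.58x into the first: x(1 - 0.93·0.58) = 640 - 0.93·500.
So x* = 175/0.461 = 380, and then y* = 500 - 0.58·380 = 280.

x* ≈ 380, y* ≈ 280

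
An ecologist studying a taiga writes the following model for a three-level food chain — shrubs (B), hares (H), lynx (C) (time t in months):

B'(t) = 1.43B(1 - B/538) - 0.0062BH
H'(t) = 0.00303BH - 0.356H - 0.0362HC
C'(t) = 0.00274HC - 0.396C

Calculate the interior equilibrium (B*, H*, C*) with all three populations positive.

From dC/dt = 0: 0.00274H* = 0.396, so H* = 145.
From dB/dt = 0: 1.43(1 - B*/538) = 0.0062·145, giving B* = 538·(1 - 0.627) = 201.
From dH/dt = 0: 0.00303·201 - 0.356 = 0.0362C*, so C* = 0.253/0.0362 = 6.98.

B* ≈ 201, H* ≈ 145, C* ≈ 6.98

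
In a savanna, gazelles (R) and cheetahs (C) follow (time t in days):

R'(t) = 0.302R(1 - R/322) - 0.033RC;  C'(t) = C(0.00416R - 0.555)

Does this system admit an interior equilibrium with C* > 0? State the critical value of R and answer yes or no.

The predator equation gives dC/dt > 0 only when R > 0.555/0.00416 = 133.
Without the predator, R → K = 322. Since 322 > 133, the predator can invade and persist.

Threshold R = 133; K > 133, so yes, the predator persists.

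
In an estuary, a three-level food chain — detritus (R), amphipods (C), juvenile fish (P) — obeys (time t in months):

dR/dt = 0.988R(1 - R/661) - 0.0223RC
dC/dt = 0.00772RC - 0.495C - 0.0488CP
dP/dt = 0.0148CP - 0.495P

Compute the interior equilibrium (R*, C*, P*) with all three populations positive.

From dP/dt = 0: 0.0148C* = 0.495, so C* = 33.4.
From dR/dt = 0: 0.988(1 - R*/661) = 0.0223·33.4, giving R* = 661·(1 - 0.755) = 162.
From dC/dt = 0: 0.00772·162 - 0.495 = 0.0488P*, so P* = 0.756/0.0488 = 15.5.

R* ≈ 162, C* ≈ 33.4, P* ≈ 15.5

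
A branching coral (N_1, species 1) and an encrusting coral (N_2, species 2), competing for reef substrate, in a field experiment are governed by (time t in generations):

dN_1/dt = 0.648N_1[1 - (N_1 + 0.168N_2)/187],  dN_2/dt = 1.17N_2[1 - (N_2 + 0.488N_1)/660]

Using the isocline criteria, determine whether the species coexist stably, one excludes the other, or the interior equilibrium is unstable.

stable coexistence

Compare the nullcline intercepts: K1/α12 = 187/0.168 = 1110 > K2 = 660; K2/α21 = 660/0.488 = 1350 > K1 = 187.
Since both inequalities hold, each species can invade when rare, so the interior equilibrium is stable.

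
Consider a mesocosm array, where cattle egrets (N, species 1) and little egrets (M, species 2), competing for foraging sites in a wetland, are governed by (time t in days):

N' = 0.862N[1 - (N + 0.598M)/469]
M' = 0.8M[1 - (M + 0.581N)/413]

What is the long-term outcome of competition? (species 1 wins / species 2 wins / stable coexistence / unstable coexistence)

stable coexistence

Compare the nullcline intercepts: K1/α12 = 469/0.598 = 784 > K2 = 413; K2/α21 = 413/0.581 = 711 > K1 = 469.
Since both inequalities hold, each species can invade when rare, so the interior equilibrium is stable.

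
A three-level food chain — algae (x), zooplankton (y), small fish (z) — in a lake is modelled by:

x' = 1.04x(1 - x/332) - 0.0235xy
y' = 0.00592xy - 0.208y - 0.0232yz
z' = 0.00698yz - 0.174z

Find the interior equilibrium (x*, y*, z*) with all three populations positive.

From dz/dt = 0: 0.00698y* = 0.174, so y* = 24.9.
From dx/dt = 0: 1.04(1 - x*/332) = 0.0235·24.9, giving x* = 332·(1 - 0.563) = 145.
From dy/dt = 0: 0.00592·145 - 0.208 = 0.0232z*, so z* = 0.65/0.0232 = 28.

x* ≈ 145, y* ≈ 24.9, z* ≈ 28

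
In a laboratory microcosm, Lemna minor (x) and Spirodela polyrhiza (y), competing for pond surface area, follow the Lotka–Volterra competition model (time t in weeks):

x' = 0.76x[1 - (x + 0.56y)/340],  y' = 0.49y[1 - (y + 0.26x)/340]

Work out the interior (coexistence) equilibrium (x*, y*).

Setting both brackets to zero gives the nullclines x + 0.56y = 340 and 0.26x + y = 340.
Substituting y = 340 - 0.26x into the first: x(1 - 0.56·0.26) = 340 - 0.56·340.
So x* = 150/0.854 = 175, and then y* = 340 - 0.26·175 = 294.

x* ≈ 175, y* ≈ 294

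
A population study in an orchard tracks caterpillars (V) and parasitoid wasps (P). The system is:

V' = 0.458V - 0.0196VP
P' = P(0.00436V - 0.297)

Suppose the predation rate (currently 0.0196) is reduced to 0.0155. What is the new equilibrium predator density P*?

At the interior fixed point, setting dV/dt = 0 with V > 0 fixes P* = (prey growth rate)/(VP coefficient) — independent of the other coefficients.
With the change, P* = 0.458/0.0155 = 29.5; it rises from 23.4.

P* ≈ 29.5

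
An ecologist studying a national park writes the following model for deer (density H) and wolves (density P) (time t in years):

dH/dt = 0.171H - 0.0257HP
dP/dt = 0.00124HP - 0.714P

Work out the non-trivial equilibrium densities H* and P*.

Set dP/dt = 0 with P > 0: 0.00124H - 0.714 = 0, so H* = 0.714/0.00124 = 576.
Set dH/dt = 0 with H > 0: 0.171 - 0.0257P = 0, so P* = 0.171/0.0257 = 6.65.

H* ≈ 576, P* ≈ 6.65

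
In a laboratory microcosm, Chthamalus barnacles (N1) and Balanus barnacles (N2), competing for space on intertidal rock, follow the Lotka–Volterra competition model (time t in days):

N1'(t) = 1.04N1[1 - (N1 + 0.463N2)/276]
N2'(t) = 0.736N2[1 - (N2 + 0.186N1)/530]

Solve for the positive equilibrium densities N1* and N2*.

N1* ≈ 33.5, N2* ≈ 524

Setting both brackets to zero gives the nullclines N1 + 0.463N2 = 276 and 0.186N1 + N2 = 530.
Substituting N2 = 530 - 0.186N1 into the first: N1(1 - 0.463·0.186) = 276 - 0.463·530.
So N1* = 30.6/0.914 = 33.5, and then N2* = 530 - 0.186·33.5 = 524.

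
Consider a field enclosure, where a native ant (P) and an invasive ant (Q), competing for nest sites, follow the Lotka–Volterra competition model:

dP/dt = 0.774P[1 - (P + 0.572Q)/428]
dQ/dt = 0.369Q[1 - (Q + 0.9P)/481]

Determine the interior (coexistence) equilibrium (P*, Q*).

P* ≈ 315, Q* ≈ 197

Setting both brackets to zero gives the nullclines P + 0.572Q = 428 and 0.9P + Q = 481.
Substituting Q = 481 - 0.9P into the first: P(1 - 0.572·0.9) = 428 - 0.572·481.
So P* = 153/0.485 = 315, and then Q* = 481 - 0.9·315 = 197.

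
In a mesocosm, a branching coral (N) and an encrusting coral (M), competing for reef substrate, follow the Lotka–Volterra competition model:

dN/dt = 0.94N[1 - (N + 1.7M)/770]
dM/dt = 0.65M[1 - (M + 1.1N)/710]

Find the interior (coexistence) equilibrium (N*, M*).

N* ≈ 502, M* ≈ 157

Setting both brackets to zero gives the nullclines N + 1.7M = 770 and 1.1N + M = 710.
Substituting M = 710 - 1.1N into the first: N(1 - 1.7·1.1) = 770 - 1.7·710.
So N* = -437/-0.87 = 502, and then M* = 710 - 1.1·502 = 157.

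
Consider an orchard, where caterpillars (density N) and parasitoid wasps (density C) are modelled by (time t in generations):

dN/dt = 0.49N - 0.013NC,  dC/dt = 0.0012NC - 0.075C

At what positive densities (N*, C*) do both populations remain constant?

N* ≈ 62.5, C* ≈ 37.7

Set dC/dt = 0 with C > 0: 0.0012N - 0.075 = 0, so N* = 0.075/0.0012 = 62.5.
Set dN/dt = 0 with N > 0: 0.49 - 0.013C = 0, so C* = 0.49/0.013 = 37.7.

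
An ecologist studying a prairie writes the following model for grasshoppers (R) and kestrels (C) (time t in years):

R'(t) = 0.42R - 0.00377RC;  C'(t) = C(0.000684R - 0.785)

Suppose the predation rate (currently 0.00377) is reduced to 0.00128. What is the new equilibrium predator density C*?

At the interior fixed point, setting dR/dt = 0 with R > 0 fixes C* = (prey growth rate)/(RC coefficient) — independent of the other coefficients.
With the change, C* = 0.42/0.00128 = 328; it rises from 111.

C* ≈ 328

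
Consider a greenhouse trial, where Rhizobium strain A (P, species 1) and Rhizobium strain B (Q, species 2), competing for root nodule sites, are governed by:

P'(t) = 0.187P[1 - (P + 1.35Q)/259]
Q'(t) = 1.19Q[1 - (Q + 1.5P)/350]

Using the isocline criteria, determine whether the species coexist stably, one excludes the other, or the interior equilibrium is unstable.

unstable coexistence (outcome depends on initial conditions)

Compare the nullcline intercepts: K1/α12 = 259/1.35 = 192 < K2 = 350; K2/α21 = 350/1.5 = 233 < K1 = 259.
Since both are reversed, neither can invade when rare; the interior point is a saddle.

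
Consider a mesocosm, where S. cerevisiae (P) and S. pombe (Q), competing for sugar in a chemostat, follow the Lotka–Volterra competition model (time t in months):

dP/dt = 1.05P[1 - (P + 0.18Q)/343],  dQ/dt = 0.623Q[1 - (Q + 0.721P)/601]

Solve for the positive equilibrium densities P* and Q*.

Setting both brackets to zero gives the nullclines P + 0.18Q = 343 and 0.721P + Q = 601.
Substituting Q = 601 - 0.721P into the first: P(1 - 0.18·0.721) = 343 - 0.18·601.
So P* = 235/0.87 = 270, and then Q* = 601 - 0.721·270 = 406.

P* ≈ 270, Q* ≈ 406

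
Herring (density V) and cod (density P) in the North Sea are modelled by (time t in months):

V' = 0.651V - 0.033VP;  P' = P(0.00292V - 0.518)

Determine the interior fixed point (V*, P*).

V* ≈ 177, P* ≈ 19.7

Set dP/dt = 0 with P > 0: 0.00292V - 0.518 = 0, so V* = 0.518/0.00292 = 177.
Set dV/dt = 0 with V > 0: 0.651 - 0.033P = 0, so P* = 0.651/0.033 = 19.7.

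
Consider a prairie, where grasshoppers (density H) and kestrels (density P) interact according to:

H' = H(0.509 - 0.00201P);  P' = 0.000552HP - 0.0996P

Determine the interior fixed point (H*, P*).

H* ≈ 180, P* ≈ 253

Set dP/dt = 0 with P > 0: 0.000552H - 0.0996 = 0, so H* = 0.0996/0.000552 = 180.
Set dH/dt = 0 with H > 0: 0.509 - 0.00201P = 0, so P* = 0.509/0.00201 = 253.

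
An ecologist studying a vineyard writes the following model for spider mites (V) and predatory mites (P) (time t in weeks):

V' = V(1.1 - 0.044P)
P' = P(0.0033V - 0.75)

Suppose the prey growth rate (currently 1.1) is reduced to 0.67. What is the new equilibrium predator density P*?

At the interior fixed point, setting dV/dt = 0 with V > 0 fixes P* = (prey growth rate)/(VP coefficient) — independent of the other coefficients.
With the change, P* = 0.67/0.044 = 15.2; it falls from 25.

P* ≈ 15.2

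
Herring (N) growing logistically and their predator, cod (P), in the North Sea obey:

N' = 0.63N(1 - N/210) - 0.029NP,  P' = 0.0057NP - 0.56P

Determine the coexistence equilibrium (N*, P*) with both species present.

N* ≈ 98.2, P* ≈ 11.6

From dP/dt = 0 with P > 0: 0.0057N* = 0.56, so N* = 98.2.
Substitute into dN/dt = 0: 0.63(1 - 98.2/210) = 0.029P*.
The bracket is 0.532, giving P* = 0.335/0.029 = 11.6.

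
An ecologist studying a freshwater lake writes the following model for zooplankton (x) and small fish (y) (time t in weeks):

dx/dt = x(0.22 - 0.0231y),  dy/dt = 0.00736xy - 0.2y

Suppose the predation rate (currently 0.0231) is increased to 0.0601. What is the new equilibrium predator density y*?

y* ≈ 3.66

At the interior fixed point, setting dx/dt = 0 with x > 0 fixes y* = (prey growth rate)/(xy coefficient) — independent of the other coefficients.
With the change, y* = 0.22/0.0601 = 3.66; it falls from 9.52.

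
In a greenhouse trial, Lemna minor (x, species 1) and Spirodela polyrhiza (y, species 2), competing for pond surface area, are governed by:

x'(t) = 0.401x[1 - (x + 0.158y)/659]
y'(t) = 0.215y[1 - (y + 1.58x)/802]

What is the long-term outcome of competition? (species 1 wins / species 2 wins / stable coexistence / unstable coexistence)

species 1 excludes species 2

Compare the nullcline intercepts: K1/α12 = 659/0.158 = 4170 > K2 = 802; K2/α21 = 802/1.58 = 508 < K1 = 659.
Since the inequalities point opposite ways, species 1 can invade but species 2 cannot.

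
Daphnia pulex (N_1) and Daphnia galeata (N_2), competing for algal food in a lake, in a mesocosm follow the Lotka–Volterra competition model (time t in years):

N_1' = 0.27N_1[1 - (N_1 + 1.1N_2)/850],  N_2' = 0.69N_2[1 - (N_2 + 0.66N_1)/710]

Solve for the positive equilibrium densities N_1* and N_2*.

Setting both brackets to zero gives the nullclines N_1 + 1.1N_2 = 850 and 0.66N_1 + N_2 = 710.
Substituting N_2 = 710 - 0.66N_1 into the first: N_1(1 - 1.1·0.66) = 850 - 1.1·710.
So N_1* = 69/0.274 = 252, and then N_2* = 710 - 0.66·252 = 544.

N_1* ≈ 252, N_2* ≈ 544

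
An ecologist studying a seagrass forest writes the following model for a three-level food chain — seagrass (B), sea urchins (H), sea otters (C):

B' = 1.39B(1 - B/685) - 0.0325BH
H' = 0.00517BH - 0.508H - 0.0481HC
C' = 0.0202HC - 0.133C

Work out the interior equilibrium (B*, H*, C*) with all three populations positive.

From dC/dt = 0: 0.0202H* = 0.133, so H* = 6.58.
From dB/dt = 0: 1.39(1 - B*/685) = 0.0325·6.58, giving B* = 685·(1 - 0.154) = 580.
From dH/dt = 0: 0.00517·580 - 0.508 = 0.0481C*, so C* = 2.49/0.0481 = 51.7.

B* ≈ 580, H* ≈ 6.58, C* ≈ 51.7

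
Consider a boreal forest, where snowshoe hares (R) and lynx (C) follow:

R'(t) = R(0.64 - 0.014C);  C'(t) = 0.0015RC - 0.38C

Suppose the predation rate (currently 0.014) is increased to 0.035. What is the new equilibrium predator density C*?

At the interior fixed point, setting dR/dt = 0 with R > 0 fixes C* = (prey growth rate)/(RC coefficient) — independent of the other coefficients.
With the change, C* = 0.64/0.035 = 18.3; it falls from 45.7.

C* ≈ 18.3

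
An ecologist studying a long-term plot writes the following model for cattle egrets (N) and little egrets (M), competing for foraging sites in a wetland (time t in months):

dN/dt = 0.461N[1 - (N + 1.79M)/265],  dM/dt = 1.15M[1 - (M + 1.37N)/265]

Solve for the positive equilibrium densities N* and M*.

Setting both brackets to zero gives the nullclines N + 1.79M = 265 and 1.37N + M = 265.
Substituting M = 265 - 1.37N into the first: N(1 - 1.79·1.37) = 265 - 1.79·265.
So N* = -209/-1.45 = 144, and then M* = 265 - 1.37·144 = 67.5.

N* ≈ 144, M* ≈ 67.5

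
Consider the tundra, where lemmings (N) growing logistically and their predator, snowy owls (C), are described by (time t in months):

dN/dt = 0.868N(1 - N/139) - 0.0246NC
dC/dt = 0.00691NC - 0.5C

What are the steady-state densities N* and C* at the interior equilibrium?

From dC/dt = 0 with C > 0: 0.00691N* = 0.5, so N* = 72.4.
Substitute into dN/dt = 0: 0.868(1 - 72.4/139) = 0.0246C*.
The bracket is 0.479, giving C* = 0.416/0.0246 = 16.9.

N* ≈ 72.4, C* ≈ 16.9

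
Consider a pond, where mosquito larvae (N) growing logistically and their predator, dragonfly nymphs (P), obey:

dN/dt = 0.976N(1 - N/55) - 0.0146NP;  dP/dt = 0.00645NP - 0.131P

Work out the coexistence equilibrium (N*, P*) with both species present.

N* ≈ 20.3, P* ≈ 42.2

From dP/dt = 0 with P > 0: 0.00645N* = 0.131, so N* = 20.3.
Substitute into dN/dt = 0: 0.976(1 - 20.3/55) = 0.0146P*.
The bracket is 0.631, giving P* = 0.616/0.0146 = 42.2.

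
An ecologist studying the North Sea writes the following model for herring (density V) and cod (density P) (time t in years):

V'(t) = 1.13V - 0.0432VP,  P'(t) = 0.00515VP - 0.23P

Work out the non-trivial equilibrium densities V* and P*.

Set dP/dt = 0 with P > 0: 0.00515V - 0.23 = 0, so V* = 0.23/0.00515 = 44.7.
Set dV/dt = 0 with V > 0: 1.13 - 0.0432P = 0, so P* = 1.13/0.0432 = 26.2.

V* ≈ 44.7, P* ≈ 26.2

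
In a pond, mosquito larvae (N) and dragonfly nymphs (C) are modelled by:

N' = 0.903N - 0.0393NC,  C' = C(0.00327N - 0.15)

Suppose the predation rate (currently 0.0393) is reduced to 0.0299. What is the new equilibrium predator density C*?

At the interior fixed point, setting dN/dt = 0 with N > 0 fixes C* = (prey growth rate)/(NC coefficient) — independent of the other coefficients.
With the change, C* = 0.903/0.0299 = 30.2; it rises from 23.

C* ≈ 30.2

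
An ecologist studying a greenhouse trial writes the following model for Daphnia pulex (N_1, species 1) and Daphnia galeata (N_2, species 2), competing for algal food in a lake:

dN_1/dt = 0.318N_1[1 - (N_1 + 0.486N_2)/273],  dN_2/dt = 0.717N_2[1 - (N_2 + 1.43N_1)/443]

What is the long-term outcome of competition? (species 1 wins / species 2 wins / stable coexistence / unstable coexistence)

stable coexistence

Compare the nullcline intercepts: K1/α12 = 273/0.486 = 562 > K2 = 443; K2/α21 = 443/1.43 = 310 > K1 = 273.
Since both inequalities hold, each species can invade when rare, so the interior equilibrium is stable.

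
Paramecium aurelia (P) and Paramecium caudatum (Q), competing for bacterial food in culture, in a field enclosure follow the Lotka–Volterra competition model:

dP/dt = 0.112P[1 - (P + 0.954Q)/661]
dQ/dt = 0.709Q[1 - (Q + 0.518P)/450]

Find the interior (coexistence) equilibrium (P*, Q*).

Setting both brackets to zero gives the nullclines P + 0.954Q = 661 and 0.518P + Q = 450.
Substituting Q = 450 - 0.518P into the first: P(1 - 0.954·0.518) = 661 - 0.954·450.
So P* = 232/0.506 = 458, and then Q* = 450 - 0.518·458 = 213.

P* ≈ 458, Q* ≈ 213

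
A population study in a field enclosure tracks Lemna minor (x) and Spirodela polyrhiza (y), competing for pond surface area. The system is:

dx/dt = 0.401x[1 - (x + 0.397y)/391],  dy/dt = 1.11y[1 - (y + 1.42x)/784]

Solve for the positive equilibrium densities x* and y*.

Setting both brackets to zero gives the nullclines x + 0.397y = 391 and 1.42x + y = 784.
Substituting y = 784 - 1.42x into the first: x(1 - 0.397·1.42) = 391 - 0.397·784.
So x* = 79.8/0.436 = 183, and then y* = 784 - 1.42·183 = 524.

x* ≈ 183, y* ≈ 524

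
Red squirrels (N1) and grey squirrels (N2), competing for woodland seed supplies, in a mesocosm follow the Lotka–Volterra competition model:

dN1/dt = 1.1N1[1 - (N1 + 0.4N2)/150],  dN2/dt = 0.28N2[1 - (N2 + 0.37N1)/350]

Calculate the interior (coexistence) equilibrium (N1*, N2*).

N1* ≈ 11.7, N2* ≈ 346

Setting both brackets to zero gives the nullclines N1 + 0.4N2 = 150 and 0.37N1 + N2 = 350.
Substituting N2 = 350 - 0.37N1 into the first: N1(1 - 0.4·0.37) = 150 - 0.4·350.
So N1* = 10/0.852 = 11.7, and then N2* = 350 - 0.37·11.7 = 346.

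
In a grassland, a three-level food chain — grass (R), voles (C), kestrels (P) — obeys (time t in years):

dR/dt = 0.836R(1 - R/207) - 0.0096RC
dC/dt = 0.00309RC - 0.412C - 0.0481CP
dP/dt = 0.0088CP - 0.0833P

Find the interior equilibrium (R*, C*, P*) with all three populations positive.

From dP/dt = 0: 0.0088C* = 0.0833, so C* = 9.47.
From dR/dt = 0: 0.836(1 - R*/207) = 0.0096·9.47, giving R* = 207·(1 - 0.109) = 184.
From dC/dt = 0: 0.00309·184 - 0.412 = 0.0481P*, so P* = 0.158/0.0481 = 3.29.

R* ≈ 184, C* ≈ 9.47, P* ≈ 3.29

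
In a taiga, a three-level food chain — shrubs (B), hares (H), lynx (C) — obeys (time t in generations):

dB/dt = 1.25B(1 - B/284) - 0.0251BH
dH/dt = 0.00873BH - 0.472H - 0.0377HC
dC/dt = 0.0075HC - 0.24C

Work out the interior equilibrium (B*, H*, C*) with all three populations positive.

From dC/dt = 0: 0.0075H* = 0.24, so H* = 32.
From dB/dt = 0: 1.25(1 - B*/284) = 0.0251·32, giving B* = 284·(1 - 0.643) = 102.
From dH/dt = 0: 0.00873·102 - 0.472 = 0.0377C*, so C* = 0.414/0.0377 = 11.

B* ≈ 102, H* ≈ 32, C* ≈ 11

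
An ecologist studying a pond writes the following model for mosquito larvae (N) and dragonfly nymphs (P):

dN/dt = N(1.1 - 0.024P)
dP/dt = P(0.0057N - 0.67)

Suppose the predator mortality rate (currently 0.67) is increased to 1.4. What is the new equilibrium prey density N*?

At the interior fixed point, setting dP/dt = 0 with P > 0 fixes N* = (predator death rate)/(NP coefficient) — independent of the other coefficients.
With the change, N* = 1.4/0.0057 = 246; it rises from 118.

N* ≈ 246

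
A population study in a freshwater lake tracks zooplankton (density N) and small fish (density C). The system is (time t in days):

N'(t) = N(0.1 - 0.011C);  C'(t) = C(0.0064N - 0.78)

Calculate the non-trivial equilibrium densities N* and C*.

N* ≈ 122, C* ≈ 9.09

Set dC/dt = 0 with C > 0: 0.0064N - 0.78 = 0, so N* = 0.78/0.0064 = 122.
Set dN/dt = 0 with N > 0: 0.1 - 0.011C = 0, so C* = 0.1/0.011 = 9.09.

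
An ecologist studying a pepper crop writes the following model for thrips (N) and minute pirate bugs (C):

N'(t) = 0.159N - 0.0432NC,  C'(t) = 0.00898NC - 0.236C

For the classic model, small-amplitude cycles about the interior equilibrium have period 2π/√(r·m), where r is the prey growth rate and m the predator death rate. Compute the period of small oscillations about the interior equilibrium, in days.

Here r = 0.159 and m = 0.236, so r·m = 0.0375.
ω = √0.0375 = 0.194 per day, hence T = 2π/ω ≈ 32.4 days.

T ≈ 32.4 days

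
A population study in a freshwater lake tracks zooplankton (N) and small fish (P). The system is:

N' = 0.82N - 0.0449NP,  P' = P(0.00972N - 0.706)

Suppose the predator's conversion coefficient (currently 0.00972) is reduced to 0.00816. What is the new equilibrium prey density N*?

At the interior fixed point, setting dP/dt = 0 with P > 0 fixes N* = (predator death rate)/(NP coefficient) — independent of the other coefficients.
With the change, N* = 0.706/0.00816 = 86.5; it rises from 72.6.

N* ≈ 86.5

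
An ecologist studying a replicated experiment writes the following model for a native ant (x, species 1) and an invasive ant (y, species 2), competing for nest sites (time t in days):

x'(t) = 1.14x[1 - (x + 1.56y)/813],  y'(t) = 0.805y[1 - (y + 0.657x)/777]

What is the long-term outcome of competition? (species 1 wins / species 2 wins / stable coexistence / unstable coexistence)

species 2 excludes species 1

Compare the nullcline intercepts: K1/α12 = 813/1.56 = 521 < K2 = 777; K2/α21 = 777/0.657 = 1180 > K1 = 813.
Since the inequalities point opposite ways, species 2 can invade but species 1 cannot.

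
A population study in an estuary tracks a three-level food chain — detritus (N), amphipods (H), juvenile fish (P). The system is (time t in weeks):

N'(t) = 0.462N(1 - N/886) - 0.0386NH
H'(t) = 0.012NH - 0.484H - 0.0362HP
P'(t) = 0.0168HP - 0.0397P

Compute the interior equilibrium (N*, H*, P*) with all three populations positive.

N* ≈ 711, H* ≈ 2.36, P* ≈ 222

From dP/dt = 0: 0.0168H* = 0.0397, so H* = 2.36.
From dN/dt = 0: 0.462(1 - N*/886) = 0.0386·2.36, giving N* = 886·(1 - 0.197) = 711.
From dH/dt = 0: 0.012·711 - 0.484 = 0.0362P*, so P* = 8.05/0.0362 = 222.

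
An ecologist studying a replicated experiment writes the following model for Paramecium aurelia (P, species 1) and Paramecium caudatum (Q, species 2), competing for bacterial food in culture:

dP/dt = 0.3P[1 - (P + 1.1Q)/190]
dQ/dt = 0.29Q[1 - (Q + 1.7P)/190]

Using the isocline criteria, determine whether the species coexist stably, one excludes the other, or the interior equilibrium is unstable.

unstable coexistence (outcome depends on initial conditions)

Compare the nullcline intercepts: K1/α12 = 190/1.1 = 173 < K2 = 190; K2/α21 = 190/1.7 = 112 < K1 = 190.
Since both are reversed, neither can invade when rare; the interior point is a saddle.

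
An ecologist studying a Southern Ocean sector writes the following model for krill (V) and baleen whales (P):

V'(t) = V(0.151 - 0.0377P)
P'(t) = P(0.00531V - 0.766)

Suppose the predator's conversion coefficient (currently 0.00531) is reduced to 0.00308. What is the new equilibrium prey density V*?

At the interior fixed point, setting dP/dt = 0 with P > 0 fixes V* = (predator death rate)/(VP coefficient) — independent of the other coefficients.
With the change, V* = 0.766/0.00308 = 249; it rises from 144.

V* ≈ 249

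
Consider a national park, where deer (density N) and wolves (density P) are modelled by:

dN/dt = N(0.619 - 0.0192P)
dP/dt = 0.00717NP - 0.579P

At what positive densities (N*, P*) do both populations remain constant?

Set dP/dt = 0 with P > 0: 0.00717N - 0.579 = 0, so N* = 0.579/0.00717 = 80.8.
Set dN/dt = 0 with N > 0: 0.619 - 0.0192P = 0, so P* = 0.619/0.0192 = 32.2.

N* ≈ 80.8, P* ≈ 32.2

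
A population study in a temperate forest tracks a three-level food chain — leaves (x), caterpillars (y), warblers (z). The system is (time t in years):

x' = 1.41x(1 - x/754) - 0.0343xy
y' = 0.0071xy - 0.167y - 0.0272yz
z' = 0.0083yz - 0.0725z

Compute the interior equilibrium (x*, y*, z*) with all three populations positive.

x* ≈ 594, y* ≈ 8.73, z* ≈ 149

From dz/dt = 0: 0.0083y* = 0.0725, so y* = 8.73.
From dx/dt = 0: 1.41(1 - x*/754) = 0.0343·8.73, giving x* = 754·(1 - 0.212) = 594.
From dy/dt = 0: 0.0071·594 - 0.167 = 0.0272z*, so z* = 4.05/0.0272 = 149.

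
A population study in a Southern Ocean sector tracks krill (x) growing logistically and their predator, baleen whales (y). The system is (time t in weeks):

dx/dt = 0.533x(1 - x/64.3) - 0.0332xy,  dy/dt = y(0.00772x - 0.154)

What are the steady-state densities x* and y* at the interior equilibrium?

x* ≈ 19.9, y* ≈ 11.1

From dy/dt = 0 with y > 0: 0.00772x* = 0.154, so x* = 19.9.
Substitute into dx/dt = 0: 0.533(1 - 19.9/64.3) = 0.0332y*.
The bracket is 0.69, giving y* = 0.368/0.0332 = 11.1.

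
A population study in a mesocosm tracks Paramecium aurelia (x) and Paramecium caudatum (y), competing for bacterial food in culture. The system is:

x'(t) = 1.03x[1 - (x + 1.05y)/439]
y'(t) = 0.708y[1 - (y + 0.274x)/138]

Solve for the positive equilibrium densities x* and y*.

x* ≈ 413, y* ≈ 24.9

Setting both brackets to zero gives the nullclines x + 1.05y = 439 and 0.274x + y = 138.
Substituting y = 138 - 0.274x into the first: x(1 - 1.05·0.274) = 439 - 1.05·138.
So x* = 294/0.712 = 413, and then y* = 138 - 0.274·413 = 24.9.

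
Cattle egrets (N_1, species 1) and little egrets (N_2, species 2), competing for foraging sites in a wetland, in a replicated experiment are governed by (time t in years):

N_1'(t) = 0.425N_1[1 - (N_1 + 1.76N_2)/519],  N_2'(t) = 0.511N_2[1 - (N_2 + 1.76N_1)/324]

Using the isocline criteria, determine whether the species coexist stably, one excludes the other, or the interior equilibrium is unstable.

Compare the nullcline intercepts: K1/α12 = 519/1.76 = 295 < K2 = 324; K2/α21 = 324/1.76 = 184 < K1 = 519.
Since both are reversed, neither can invade when rare; the interior point is a saddle.

unstable coexistence (outcome depends on initial conditions)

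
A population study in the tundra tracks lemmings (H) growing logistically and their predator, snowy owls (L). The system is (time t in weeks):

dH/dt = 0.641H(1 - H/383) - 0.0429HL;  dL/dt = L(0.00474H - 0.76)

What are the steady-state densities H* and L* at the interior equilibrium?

From dL/dt = 0 with L > 0: 0.00474H* = 0.76, so H* = 160.
Substitute into dH/dt = 0: 0.641(1 - 160/383) = 0.0429L*.
The bracket is 0.581, giving L* = 0.373/0.0429 = 8.69.

H* ≈ 160, L* ≈ 8.69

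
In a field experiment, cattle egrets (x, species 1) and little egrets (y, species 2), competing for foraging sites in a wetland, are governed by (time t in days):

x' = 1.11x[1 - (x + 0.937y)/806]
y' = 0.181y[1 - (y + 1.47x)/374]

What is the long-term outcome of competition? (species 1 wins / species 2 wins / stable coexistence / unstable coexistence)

Compare the nullcline intercepts: K1/α12 = 806/0.937 = 860 > K2 = 374; K2/α21 = 374/1.47 = 254 < K1 = 806.
Since the inequalities point opposite ways, species 1 can invade but species 2 cannot.

species 1 excludes species 2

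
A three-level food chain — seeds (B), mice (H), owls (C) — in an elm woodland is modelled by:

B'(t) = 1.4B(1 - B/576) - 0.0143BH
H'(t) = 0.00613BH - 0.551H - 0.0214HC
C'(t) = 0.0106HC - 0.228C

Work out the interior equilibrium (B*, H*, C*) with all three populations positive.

B* ≈ 449, H* ≈ 21.5, C* ≈ 103

From dC/dt = 0: 0.0106H* = 0.228, so H* = 21.5.
From dB/dt = 0: 1.4(1 - B*/576) = 0.0143·21.5, giving B* = 576·(1 - 0.22) = 449.
From dH/dt = 0: 0.00613·449 - 0.551 = 0.0214C*, so C* = 2.2/0.0214 = 103.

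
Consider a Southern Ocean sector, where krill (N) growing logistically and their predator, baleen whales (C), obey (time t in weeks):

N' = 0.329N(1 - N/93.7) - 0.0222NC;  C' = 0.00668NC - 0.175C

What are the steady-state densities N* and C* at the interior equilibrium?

From dC/dt = 0 with C > 0: 0.00668N* = 0.175, so N* = 26.2.
Substitute into dN/dt = 0: 0.329(1 - 26.2/93.7) = 0.0222C*.
The bracket is 0.72, giving C* = 0.237/0.0222 = 10.7.

N* ≈ 26.2, C* ≈ 10.7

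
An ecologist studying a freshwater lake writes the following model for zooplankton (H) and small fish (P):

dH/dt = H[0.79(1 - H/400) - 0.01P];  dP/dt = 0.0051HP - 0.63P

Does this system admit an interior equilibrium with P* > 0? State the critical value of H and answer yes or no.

Threshold H = 124; K > 124, so yes, the predator persists.

The predator equation gives dP/dt > 0 only when H > 0.63/0.0051 = 124.
Without the predator, H → K = 400. Since 400 > 124, the predator can invade and persist.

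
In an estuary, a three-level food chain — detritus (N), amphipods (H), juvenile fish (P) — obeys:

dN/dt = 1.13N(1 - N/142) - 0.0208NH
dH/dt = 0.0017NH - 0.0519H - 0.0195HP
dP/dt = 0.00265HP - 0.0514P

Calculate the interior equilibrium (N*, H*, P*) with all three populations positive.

N* ≈ 91.3, H* ≈ 19.4, P* ≈ 5.3

From dP/dt = 0: 0.00265H* = 0.0514, so H* = 19.4.
From dN/dt = 0: 1.13(1 - N*/142) = 0.0208·19.4, giving N* = 142·(1 - 0.357) = 91.3.
From dH/dt = 0: 0.0017·91.3 - 0.0519 = 0.0195P*, so P* = 0.103/0.0195 = 5.3.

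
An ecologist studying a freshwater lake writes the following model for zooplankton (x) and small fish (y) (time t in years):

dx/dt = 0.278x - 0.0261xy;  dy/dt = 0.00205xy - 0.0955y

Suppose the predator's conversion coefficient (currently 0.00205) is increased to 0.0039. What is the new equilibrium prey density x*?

At the interior fixed point, setting dy/dt = 0 with y > 0 fixes x* = (predator death rate)/(xy coefficient) — independent of the other coefficients.
With the change, x* = 0.0955/0.0039 = 24.5; it falls from 46.6.

x* ≈ 24.5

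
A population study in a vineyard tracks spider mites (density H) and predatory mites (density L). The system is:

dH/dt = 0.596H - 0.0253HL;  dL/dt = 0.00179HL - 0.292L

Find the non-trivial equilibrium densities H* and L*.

Set dL/dt = 0 with L > 0: 0.00179H - 0.292 = 0, so H* = 0.292/0.00179 = 163.
Set dH/dt = 0 with H > 0: 0.596 - 0.0253L = 0, so L* = 0.596/0.0253 = 23.6.

H* ≈ 163, L* ≈ 23.6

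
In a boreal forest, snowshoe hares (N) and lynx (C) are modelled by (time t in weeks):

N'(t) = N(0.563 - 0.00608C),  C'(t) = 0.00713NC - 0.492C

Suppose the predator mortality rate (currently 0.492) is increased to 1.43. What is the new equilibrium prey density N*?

At the interior fixed point, setting dC/dt = 0 with C > 0 fixes N* = (predator death rate)/(NC coefficient) — independent of the other coefficients.
With the change, N* = 1.43/0.00713 = 201; it rises from 69.

N* ≈ 201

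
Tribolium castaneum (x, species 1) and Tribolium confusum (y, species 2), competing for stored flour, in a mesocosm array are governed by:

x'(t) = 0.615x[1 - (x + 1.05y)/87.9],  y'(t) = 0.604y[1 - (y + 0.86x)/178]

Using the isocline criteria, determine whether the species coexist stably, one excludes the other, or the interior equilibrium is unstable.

Compare the nullcline intercepts: K1/α12 = 87.9/1.05 = 83.7 < K2 = 178; K2/α21 = 178/0.86 = 207 > K1 = 87.9.
Since the inequalities point opposite ways, species 2 can invade but species 1 cannot.

species 2 excludes species 1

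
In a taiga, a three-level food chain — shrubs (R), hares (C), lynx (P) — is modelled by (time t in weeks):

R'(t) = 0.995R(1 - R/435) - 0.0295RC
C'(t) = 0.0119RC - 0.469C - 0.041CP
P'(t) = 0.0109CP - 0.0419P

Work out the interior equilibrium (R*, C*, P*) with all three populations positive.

R* ≈ 385, C* ≈ 3.84, P* ≈ 100

From dP/dt = 0: 0.0109C* = 0.0419, so C* = 3.84.
From dR/dt = 0: 0.995(1 - R*/435) = 0.0295·3.84, giving R* = 435·(1 - 0.114) = 385.
From dC/dt = 0: 0.0119·385 - 0.469 = 0.041P*, so P* = 4.12/0.041 = 100.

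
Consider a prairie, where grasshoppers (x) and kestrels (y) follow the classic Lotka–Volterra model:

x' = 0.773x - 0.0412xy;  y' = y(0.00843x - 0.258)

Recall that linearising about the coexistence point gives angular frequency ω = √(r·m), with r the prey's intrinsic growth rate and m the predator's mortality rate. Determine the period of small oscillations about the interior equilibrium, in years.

T ≈ 14.1 years

Here r = 0.773 and m = 0.258, so r·m = 0.199.
ω = √0.199 = 0.447 per year, hence T = 2π/ω ≈ 14.1 years.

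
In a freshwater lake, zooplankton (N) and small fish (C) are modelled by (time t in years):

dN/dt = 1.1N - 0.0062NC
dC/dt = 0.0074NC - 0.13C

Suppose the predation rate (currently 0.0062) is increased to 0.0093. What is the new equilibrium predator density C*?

C* ≈ 118

At the interior fixed point, setting dN/dt = 0 with N > 0 fixes C* = (prey growth rate)/(NC coefficient) — independent of the other coefficients.
With the change, C* = 1.1/0.0093 = 118; it falls from 177.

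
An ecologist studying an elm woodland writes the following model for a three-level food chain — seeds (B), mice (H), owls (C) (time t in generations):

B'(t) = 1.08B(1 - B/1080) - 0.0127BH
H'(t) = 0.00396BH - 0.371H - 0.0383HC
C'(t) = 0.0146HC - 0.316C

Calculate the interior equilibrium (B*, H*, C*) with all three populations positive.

From dC/dt = 0: 0.0146H* = 0.316, so H* = 21.6.
From dB/dt = 0: 1.08(1 - B*/1080) = 0.0127·21.6, giving B* = 1080·(1 - 0.255) = 805.
From dH/dt = 0: 0.00396·805 - 0.371 = 0.0383C*, so C* = 2.82/0.0383 = 73.6.

B* ≈ 805, H* ≈ 21.6, C* ≈ 73.6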